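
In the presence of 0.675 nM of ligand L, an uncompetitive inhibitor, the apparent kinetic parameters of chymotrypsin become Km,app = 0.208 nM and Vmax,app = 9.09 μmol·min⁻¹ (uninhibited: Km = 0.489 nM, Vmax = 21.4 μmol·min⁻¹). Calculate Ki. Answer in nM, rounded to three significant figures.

0.498 nM

Uncompetitive: Vmax,app = Vmax/α (and Km,app = Km/α) with α = 1 + [I]/Ki.
α = Vmax/Vmax,app = 21.4/9.09 = 2.354.
Ki = [I]/(α − 1) = 0.675/1.354 = 0.498 nM.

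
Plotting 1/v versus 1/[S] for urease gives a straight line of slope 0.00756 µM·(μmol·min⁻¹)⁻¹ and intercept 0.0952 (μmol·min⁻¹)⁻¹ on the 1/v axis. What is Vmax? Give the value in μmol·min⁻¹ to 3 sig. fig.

10.5 μmol·min⁻¹

The y-intercept of a Lineweaver–Burk plot equals 1/Vmax, so Vmax = 1/0.0952 = 10.5 μmol·min⁻¹.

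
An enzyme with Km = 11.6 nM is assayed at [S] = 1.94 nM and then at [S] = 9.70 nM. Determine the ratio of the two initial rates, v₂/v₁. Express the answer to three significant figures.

Since Vmax cancels, v₂/v₁ = [S]₂(Km+[S]₁) / [S]₁(Km+[S]₂).
= 9.70×(11.6+1.94) / (1.94×(11.6+9.70)) = 131.3/41.32 = 3.18.

3.18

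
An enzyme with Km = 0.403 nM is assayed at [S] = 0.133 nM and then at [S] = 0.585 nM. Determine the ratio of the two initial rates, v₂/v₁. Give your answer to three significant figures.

2.39

The fractional saturations are [S]/(Km+[S]) = 0.133/0.5360 = 0.2481 and 0.585/0.9880 = 0.5921.
v₂/v₁ is just their ratio: 0.5921/0.2481 = 2.39.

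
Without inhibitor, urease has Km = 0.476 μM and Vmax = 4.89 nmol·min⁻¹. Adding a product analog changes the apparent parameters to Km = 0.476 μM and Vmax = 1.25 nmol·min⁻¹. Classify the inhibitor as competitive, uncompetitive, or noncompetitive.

Vmax decreases (4.89 → 1.25 nmol·min⁻¹) while Km is unchanged — pure noncompetitive inhibition.

noncompetitive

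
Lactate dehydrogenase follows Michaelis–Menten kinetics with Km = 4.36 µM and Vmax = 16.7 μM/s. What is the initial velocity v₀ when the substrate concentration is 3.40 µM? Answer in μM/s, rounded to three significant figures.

[S]/(Km+[S]) = 3.40/7.760 = 0.4381, the fractional saturation.
v = 0.4381 × Vmax = 0.4381 × 16.7 = 7.32 μM/s.

7.32 μM/s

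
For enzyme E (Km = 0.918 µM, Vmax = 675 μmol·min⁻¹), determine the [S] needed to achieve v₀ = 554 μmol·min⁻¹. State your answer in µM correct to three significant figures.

4.20 µM

Rearranging v = Vmax[S]/(Km+[S]) gives [S] = Km·v/(Vmax − v).
[S] = 0.918 × 554 / (675 − 554) = 508.6/121.0 = 4.20 µM.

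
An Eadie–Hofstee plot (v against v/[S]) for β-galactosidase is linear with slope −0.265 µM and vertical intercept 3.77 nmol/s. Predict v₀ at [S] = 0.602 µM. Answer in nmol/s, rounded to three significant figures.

2.62 nmol/s

In the Eadie–Hofstee form v = Vmax − Km·(v/[S]), the slope is −Km and the intercept is Vmax, so Km = 0.265 µM and Vmax = 3.77 nmol/s.
v = 3.77 × 0.602/(0.265 + 0.602) = 2.62 nmol/s.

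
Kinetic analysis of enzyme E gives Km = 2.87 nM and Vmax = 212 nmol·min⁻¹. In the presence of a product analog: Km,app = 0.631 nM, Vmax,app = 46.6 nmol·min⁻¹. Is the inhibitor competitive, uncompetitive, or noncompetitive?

Both Km and Vmax decrease by the same factor (~4.55-fold) — characteristic of uncompetitive inhibition.

uncompetitive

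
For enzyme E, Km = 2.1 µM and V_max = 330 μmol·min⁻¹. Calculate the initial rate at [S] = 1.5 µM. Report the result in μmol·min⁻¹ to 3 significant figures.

[S]/(Km+[S]) = 1.5/3.600 = 0.4167, the fractional saturation.
v = 0.4167 × Vmax = 0.4167 × 330 = 138 μmol·min⁻¹.

138 μmol·min⁻¹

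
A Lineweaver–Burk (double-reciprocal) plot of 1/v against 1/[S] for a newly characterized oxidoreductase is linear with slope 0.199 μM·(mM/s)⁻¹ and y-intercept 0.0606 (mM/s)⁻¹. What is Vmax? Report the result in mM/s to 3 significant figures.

16.5 mM/s

The y-intercept of a Lineweaver–Burk plot equals 1/Vmax, so Vmax = 1/0.0606 = 16.5 mM/s.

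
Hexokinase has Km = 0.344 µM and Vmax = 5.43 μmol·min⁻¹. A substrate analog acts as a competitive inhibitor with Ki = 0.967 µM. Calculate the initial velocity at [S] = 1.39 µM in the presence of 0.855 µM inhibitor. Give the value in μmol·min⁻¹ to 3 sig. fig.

With α = 1 + [I]/Ki = 1 + 0.855/0.967 = 1.884, the competitive rate law is v = Vmax[S] / (αKm + [S]).
v = 5.43×1.39 / (1.884×0.344 + 1.39) = 7.548/2.038 = 3.70 μmol·min⁻¹.

3.70 μmol·min⁻¹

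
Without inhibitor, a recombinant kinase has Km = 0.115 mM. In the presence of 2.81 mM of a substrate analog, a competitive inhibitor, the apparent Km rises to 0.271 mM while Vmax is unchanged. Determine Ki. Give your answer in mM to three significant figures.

2.07 mM

Competitive: Km,app = α·Km with α = 1 + [I]/Ki.
α = Km,app/Km = 0.271/0.115 = 2.357.
Since α = 1 + [I]/Ki, [I]/Ki = 2.357 − 1 = 1.357 and Ki = 2.81/1.357 = 2.07 mM.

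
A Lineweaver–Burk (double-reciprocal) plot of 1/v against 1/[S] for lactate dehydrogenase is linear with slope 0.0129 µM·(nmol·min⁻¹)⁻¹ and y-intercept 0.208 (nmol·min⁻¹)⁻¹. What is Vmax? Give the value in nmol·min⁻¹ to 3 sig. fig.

The y-intercept of a Lineweaver–Burk plot equals 1/Vmax, so Vmax = 1/0.208 = 4.81 nmol·min⁻¹.

4.81 nmol·min⁻¹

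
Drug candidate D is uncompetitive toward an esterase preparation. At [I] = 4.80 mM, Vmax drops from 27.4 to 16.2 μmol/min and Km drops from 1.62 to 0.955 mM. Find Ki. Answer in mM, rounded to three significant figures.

6.94 mM

Uncompetitive: Vmax,app = Vmax/α (and Km,app = Km/α) with α = 1 + [I]/Ki.
α = Vmax/Vmax,app = 27.4/16.2 = 1.691.
Since α = 1 + [I]/Ki, [I]/Ki = 1.691 − 1 = 0.6914 and Ki = 4.80/0.6914 = 6.94 mM.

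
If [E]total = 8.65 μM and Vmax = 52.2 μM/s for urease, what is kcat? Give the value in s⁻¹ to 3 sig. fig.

6.03 s⁻¹

kcat = Vmax/[E]total = 52.2 μM/s / 8.65 μM = 6.03 s⁻¹.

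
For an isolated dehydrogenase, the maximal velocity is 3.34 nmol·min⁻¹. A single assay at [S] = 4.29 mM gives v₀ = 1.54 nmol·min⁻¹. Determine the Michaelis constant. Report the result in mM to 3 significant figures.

From v = Vmax[S]/(Km+[S]), Km = [S](Vmax − v)/v.
Km = 4.29 × (3.34 − 1.54) / 1.54 = 7.722/1.54 = 5.01 mM.

5.01 mM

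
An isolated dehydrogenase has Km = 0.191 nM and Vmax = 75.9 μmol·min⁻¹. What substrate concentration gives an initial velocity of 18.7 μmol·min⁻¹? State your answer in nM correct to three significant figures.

0.0624 nM

Rearranging v = Vmax[S]/(Km+[S]) gives [S] = Km·v/(Vmax − v).
[S] = 0.191 × 18.7 / (75.9 − 18.7) = 3.572/57.20 = 0.0624 nM.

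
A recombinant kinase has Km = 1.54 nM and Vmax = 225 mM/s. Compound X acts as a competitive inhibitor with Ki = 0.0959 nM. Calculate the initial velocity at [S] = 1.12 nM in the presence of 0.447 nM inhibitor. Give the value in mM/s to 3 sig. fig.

With α = 1 + [I]/Ki = 1 + 0.447/0.0959 = 5.661, the competitive rate law is v = Vmax[S] / (αKm + [S]).
v = 225×1.12 / (5.661×1.54 + 1.12) = 252.0/9.838 = 25.6 mM/s.

25.6 mM/s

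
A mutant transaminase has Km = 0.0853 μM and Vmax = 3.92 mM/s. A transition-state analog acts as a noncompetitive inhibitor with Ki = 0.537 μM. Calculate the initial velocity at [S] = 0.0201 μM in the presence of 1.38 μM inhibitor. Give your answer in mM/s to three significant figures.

With α = 1 + [I]/Ki = 1 + 1.38/0.537 = 3.570, the noncompetitive rate law is v = (Vmax/α)·[S] / (Km + [S]).
v = (3.92/3.570)×0.0201 / (0.0853 + 0.0201) = 0.02207/0.1054 = 0.209 mM/s.

0.209 mM/s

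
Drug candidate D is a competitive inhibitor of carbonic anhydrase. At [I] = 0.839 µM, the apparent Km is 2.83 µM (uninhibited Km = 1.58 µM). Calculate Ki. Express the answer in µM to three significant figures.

1.06 µM

Competitive: Km,app = α·Km with α = 1 + [I]/Ki.
α = Km,app/Km = 2.83/1.58 = 1.791.
Ki = [I]/(α − 1) = 0.839/0.7911 = 1.06 µM.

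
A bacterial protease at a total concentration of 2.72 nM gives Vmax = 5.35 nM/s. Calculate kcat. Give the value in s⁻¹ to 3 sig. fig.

1.97 s⁻¹

kcat = Vmax/[E]total = 5.35 nM/s / 2.72 nM = 1.97 s⁻¹.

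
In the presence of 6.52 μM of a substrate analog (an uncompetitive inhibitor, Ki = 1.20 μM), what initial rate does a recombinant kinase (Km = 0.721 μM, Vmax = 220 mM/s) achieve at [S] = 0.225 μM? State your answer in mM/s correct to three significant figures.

With α = 1 + [I]/Ki = 1 + 6.52/1.20 = 6.433, the uncompetitive rate law is v = (Vmax/α)·[S] / (Km/α + [S]).
v = (220/6.433)×0.225 / (0.721/6.433 + 0.225) = 7.694/0.3371 = 22.8 mM/s.

22.8 mM/s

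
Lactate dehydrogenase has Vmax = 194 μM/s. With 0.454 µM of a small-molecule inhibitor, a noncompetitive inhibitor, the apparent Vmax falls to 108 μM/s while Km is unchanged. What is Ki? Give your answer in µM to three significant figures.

Noncompetitive: Vmax,app = Vmax/α with α = 1 + [I]/Ki.
α = Vmax/Vmax,app = 194/108 = 1.796.
Ki = [I]/(α − 1) = 0.454/0.7963 = 0.570 µM.

0.570 µM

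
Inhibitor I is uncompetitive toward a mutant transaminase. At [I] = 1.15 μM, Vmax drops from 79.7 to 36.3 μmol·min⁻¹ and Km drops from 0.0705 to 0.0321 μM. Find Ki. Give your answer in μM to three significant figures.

0.962 μM

Uncompetitive: Vmax,app = Vmax/α (and Km,app = Km/α) with α = 1 + [I]/Ki.
α = Vmax/Vmax,app = 79.7/36.3 = 2.196.
Since α = 1 + [I]/Ki, [I]/Ki = 2.196 − 1 = 1.196 and Ki = 1.15/1.196 = 0.962 μM.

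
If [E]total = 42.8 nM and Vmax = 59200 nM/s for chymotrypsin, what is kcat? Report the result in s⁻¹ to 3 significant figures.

1380 s⁻¹

kcat = Vmax/[E]total = 59200 nM/s / 42.8 nM = 1380 s⁻¹.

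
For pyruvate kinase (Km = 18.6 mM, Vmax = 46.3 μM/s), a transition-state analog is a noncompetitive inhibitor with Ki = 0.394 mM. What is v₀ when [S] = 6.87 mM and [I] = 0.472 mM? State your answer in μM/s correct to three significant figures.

5.68 μM/s

With α = 1 + [I]/Ki = 1 + 0.472/0.394 = 2.198, the noncompetitive rate law is v = (Vmax/α)·[S] / (Km + [S]).
v = (46.3/2.198)×6.87 / (18.6 + 6.87) = 144.7/25.47 = 5.68 μM/s.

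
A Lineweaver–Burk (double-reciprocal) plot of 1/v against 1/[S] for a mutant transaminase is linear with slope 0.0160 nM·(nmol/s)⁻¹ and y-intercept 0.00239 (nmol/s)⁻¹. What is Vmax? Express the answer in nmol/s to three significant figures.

The y-intercept of a Lineweaver–Burk plot equals 1/Vmax, so Vmax = 1/0.00239 = 418 nmol/s.

418 nmol/s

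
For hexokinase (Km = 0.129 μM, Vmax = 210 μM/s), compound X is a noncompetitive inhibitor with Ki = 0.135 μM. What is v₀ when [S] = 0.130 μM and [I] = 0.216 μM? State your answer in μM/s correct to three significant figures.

40.5 μM/s

With α = 1 + [I]/Ki = 1 + 0.216/0.135 = 2.600, the noncompetitive rate law is v = (Vmax/α)·[S] / (Km + [S]).
v = (210/2.600)×0.130 / (0.129 + 0.130) = 10.50/0.2590 = 40.5 μM/s.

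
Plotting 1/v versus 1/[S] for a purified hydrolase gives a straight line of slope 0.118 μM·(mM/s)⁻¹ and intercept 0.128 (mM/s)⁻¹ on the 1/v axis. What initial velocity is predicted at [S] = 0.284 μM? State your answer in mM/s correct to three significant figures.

1.84 mM/s

The y-intercept is 1/Vmax, so Vmax = 1/0.128 = 7.81 mM/s.
The slope is Km/Vmax, so Km = 0.118 × 7.81 = 0.922 μM.
Then v = 7.81 × 0.284/(0.922 + 0.284) = 1.84 mM/s.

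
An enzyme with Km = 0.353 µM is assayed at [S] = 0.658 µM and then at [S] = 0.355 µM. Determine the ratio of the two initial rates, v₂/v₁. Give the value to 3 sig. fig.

0.770

Since Vmax cancels, v₂/v₁ = [S]₂(Km+[S]₁) / [S]₁(Km+[S]₂).
= 0.355×(0.353+0.658) / (0.658×(0.353+0.355)) = 0.3589/0.4659 = 0.770.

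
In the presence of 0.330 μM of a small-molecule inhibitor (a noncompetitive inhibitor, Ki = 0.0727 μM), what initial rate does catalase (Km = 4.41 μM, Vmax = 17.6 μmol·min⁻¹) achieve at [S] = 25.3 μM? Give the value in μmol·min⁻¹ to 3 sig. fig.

2.71 μmol·min⁻¹

α = 1 + [I]/Ki = 1 + 0.330/0.0727 = 5.539.
For a noncompetitive inhibitor, Vmax is reduced to Vmax/α while Km is unchanged: Km,app = 4.41 μM, Vmax,app = 3.18 μmol·min⁻¹.
v = Vmax,app·[S]/(Km,app + [S]) = 3.18 × 25.3/(4.41 + 25.3) = 2.71 μmol·min⁻¹.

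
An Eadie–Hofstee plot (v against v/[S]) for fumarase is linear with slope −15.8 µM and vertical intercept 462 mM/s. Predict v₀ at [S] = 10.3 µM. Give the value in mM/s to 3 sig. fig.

182 mM/s

In the Eadie–Hofstee form v = Vmax − Km·(v/[S]), the slope is −Km and the intercept is Vmax, so Km = 15.8 µM and Vmax = 462 mM/s.
v = 462 × 10.3/(15.8 + 10.3) = 182 mM/s.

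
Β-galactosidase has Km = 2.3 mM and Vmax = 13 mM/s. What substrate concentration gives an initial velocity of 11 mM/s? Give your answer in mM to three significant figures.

12.6 mM

The required fractional saturation is v/Vmax = 11/13 = 0.8462.
Then [S]/(Km+[S]) = 0.8462 ⇒ [S] = 2.3 × 0.8462/(1 − 0.8462) = 12.6 mM.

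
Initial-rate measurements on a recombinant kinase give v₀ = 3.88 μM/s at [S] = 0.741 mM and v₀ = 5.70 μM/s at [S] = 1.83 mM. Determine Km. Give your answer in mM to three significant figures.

In reciprocal form, 1/v = (Km/Vmax)·(1/[S]) + 1/Vmax. The two points give (1/[S], 1/v) = (1.350, 0.2577) and (0.5464, 0.1754).
Slope = (0.2577 − 0.1754)/(1.350 − 0.5464) = 0.1025; intercept = 0.2577 − 0.1025×1.350 = 0.1194.
Vmax = 1/intercept = 8.37 μM/s; Km = slope × Vmax = 0.1025 × 8.37 = 0.858 mM.

0.858 mM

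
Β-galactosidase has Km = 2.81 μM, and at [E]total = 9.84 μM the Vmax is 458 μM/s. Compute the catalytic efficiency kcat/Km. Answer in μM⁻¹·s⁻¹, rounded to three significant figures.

16.6 μM⁻¹·s⁻¹

kcat = Vmax/[E]total = 458/9.84 = 46.5 s⁻¹.
kcat/Km = 46.5/2.81 = 16.6 μM⁻¹·s⁻¹.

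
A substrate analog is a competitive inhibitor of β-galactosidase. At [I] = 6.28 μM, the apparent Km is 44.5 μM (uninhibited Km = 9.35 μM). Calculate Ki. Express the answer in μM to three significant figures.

1.67 μM

Competitive: Km,app = α·Km with α = 1 + [I]/Ki.
α = Km,app/Km = 44.5/9.35 = 4.759.
Ki = [I]/(α − 1) = 6.28/3.759 = 1.67 μM.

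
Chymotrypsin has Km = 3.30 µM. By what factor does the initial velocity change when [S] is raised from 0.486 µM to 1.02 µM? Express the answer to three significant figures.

1.84

Since Vmax cancels, v₂/v₁ = [S]₂(Km+[S]₁) / [S]₁(Km+[S]₂).
= 1.02×(3.30+0.486) / (0.486×(3.30+1.02)) = 3.862/2.100 = 1.84.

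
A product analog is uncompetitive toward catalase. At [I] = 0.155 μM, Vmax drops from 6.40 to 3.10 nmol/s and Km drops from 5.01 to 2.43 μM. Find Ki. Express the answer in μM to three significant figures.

Uncompetitive: Vmax,app = Vmax/α (and Km,app = Km/α) with α = 1 + [I]/Ki.
α = Vmax/Vmax,app = 6.40/3.10 = 2.065.
Since α = 1 + [I]/Ki, [I]/Ki = 2.065 − 1 = 1.065 and Ki = 0.155/1.065 = 0.146 μM.

0.146 μM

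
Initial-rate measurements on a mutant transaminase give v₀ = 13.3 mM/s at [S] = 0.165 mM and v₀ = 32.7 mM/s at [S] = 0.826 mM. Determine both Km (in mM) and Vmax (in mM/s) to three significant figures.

From v = Vmax[S]/(Km+[S]), each point gives Vmax = v(Km+[S])/[S].
Equating: 13.3(Km+0.165)/0.165 = 32.7(Km+0.826)/0.826.
80.61·Km + 13.3 = 39.59·Km + 32.7, so (80.61 − 39.59)·Km = 32.7 − 13.3.
Km = 19.40/41.02 = 0.473 mM; then Vmax = 13.3(0.473+0.165)/0.165 = 51.4 mM/s.

Km = 0.473 mM; Vmax = 51.4 mM/s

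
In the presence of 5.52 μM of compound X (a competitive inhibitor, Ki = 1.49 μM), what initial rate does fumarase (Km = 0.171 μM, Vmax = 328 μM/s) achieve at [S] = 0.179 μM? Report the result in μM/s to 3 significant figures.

59.7 μM/s

With α = 1 + [I]/Ki = 1 + 5.52/1.49 = 4.705, the competitive rate law is v = Vmax[S] / (αKm + [S]).
v = 328×0.179 / (4.705×0.171 + 0.179) = 58.71/0.9835 = 59.7 μM/s.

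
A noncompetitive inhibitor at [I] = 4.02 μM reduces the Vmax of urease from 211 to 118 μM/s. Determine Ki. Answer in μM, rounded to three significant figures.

5.10 μM

Noncompetitive: Vmax,app = Vmax/α with α = 1 + [I]/Ki.
α = Vmax/Vmax,app = 211/118 = 1.788.
Since α = 1 + [I]/Ki, [I]/Ki = 1.788 − 1 = 0.7881 and Ki = 4.02/0.7881 = 5.10 μM.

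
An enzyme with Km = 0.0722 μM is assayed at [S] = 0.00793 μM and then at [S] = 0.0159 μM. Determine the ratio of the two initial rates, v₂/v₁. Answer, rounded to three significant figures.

1.82

The fractional saturations are [S]/(Km+[S]) = 0.00793/0.08013 = 0.09896 and 0.0159/0.08810 = 0.1805.
v₂/v₁ is just their ratio: 0.1805/0.09896 = 1.82.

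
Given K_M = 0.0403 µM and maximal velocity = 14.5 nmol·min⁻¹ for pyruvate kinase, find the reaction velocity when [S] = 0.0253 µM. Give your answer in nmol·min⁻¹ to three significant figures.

5.59 nmol·min⁻¹

[S]/(Km+[S]) = 0.0253/0.06560 = 0.3857, the fractional saturation.
v = 0.3857 × Vmax = 0.3857 × 14.5 = 5.59 nmol·min⁻¹.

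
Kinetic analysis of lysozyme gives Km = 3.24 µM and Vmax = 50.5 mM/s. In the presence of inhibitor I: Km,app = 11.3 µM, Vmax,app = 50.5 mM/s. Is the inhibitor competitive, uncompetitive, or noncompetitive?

competitive

Km increases (3.24 → 11.3 µM) while Vmax is unchanged — the hallmark of competitive inhibition.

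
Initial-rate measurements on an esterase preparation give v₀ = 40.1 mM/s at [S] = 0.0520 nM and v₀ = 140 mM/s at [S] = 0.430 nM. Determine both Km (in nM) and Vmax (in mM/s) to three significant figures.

Km = 0.224 nM; Vmax = 213 mM/s

From v = Vmax[S]/(Km+[S]), each point gives Vmax = v(Km+[S])/[S].
Equating: 40.1(Km+0.0520)/0.0520 = 140(Km+0.430)/0.430.
771.2·Km + 40.1 = 325.6·Km + 140, so (771.2 − 325.6)·Km = 140 − 40.1.
Km = 99.90/445.6 = 0.224 nM; then Vmax = 40.1(0.224+0.0520)/0.0520 = 213 mM/s.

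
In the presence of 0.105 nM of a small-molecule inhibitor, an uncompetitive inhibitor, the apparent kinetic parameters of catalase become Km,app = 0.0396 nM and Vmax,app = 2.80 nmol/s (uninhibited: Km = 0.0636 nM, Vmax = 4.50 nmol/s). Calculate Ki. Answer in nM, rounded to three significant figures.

0.173 nM

Uncompetitive: Vmax,app = Vmax/α (and Km,app = Km/α) with α = 1 + [I]/Ki.
α = Vmax/Vmax,app = 4.50/2.80 = 1.607.
Since α = 1 + [I]/Ki, [I]/Ki = 1.607 − 1 = 0.6071 and Ki = 0.105/0.6071 = 0.173 nM.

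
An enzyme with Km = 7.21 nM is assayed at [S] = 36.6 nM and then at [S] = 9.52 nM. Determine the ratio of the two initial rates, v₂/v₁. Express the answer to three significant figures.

The fractional saturations are [S]/(Km+[S]) = 36.6/43.81 = 0.8354 and 9.52/16.73 = 0.5690.
v₂/v₁ is just their ratio: 0.5690/0.8354 = 0.681.

0.681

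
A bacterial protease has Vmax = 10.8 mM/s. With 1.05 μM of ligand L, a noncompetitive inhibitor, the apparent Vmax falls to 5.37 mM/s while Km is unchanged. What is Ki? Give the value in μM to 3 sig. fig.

Noncompetitive: Vmax,app = Vmax/α with α = 1 + [I]/Ki.
α = Vmax/Vmax,app = 10.8/5.37 = 2.011.
Since α = 1 + [I]/Ki, [I]/Ki = 2.011 − 1 = 1.011 and Ki = 1.05/1.011 = 1.04 μM.

1.04 μM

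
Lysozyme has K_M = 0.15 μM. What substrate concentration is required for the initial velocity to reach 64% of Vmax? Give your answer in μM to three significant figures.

0.267 μM

v/Vmax = [S]/(Km+[S]) = 0.64, so [S] = Km·0.64/(1 − 0.64) = 0.15 × 1.778.
[S] = 0.267 μM.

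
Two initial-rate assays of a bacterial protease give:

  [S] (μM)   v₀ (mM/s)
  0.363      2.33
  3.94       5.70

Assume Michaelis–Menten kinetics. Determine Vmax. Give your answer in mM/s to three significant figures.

From v = Vmax[S]/(Km+[S]), each point gives Vmax = v(Km+[S])/[S].
Equating: 2.33(Km+0.363)/0.363 = 5.70(Km+3.94)/3.94.
6.419·Km + 2.33 = 1.447·Km + 5.70, so (6.419 − 1.447)·Km = 5.70 − 2.33.
Km = 3.370/4.972 = 0.678 μM; then Vmax = 2.33(0.678+0.363)/0.363 = 6.68 mM/s.

6.68 mM/s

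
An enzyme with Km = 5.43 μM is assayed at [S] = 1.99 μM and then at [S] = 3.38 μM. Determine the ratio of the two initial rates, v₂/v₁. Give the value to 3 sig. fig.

The fractional saturations are [S]/(Km+[S]) = 1.99/7.420 = 0.2682 and 3.38/8.810 = 0.3837.
v₂/v₁ is just their ratio: 0.3837/0.2682 = 1.43.

1.43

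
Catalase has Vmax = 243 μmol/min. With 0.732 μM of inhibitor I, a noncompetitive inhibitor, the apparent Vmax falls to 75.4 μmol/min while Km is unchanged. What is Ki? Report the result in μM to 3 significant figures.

Noncompetitive: Vmax,app = Vmax/α with α = 1 + [I]/Ki.
α = Vmax/Vmax,app = 243/75.4 = 3.223.
Ki = [I]/(α − 1) = 0.732/2.223 = 0.329 μM.

0.329 μM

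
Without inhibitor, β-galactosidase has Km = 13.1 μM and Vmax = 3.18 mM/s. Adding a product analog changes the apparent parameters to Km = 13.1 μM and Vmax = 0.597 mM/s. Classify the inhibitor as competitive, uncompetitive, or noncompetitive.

Vmax decreases (3.18 → 0.597 mM/s) while Km is unchanged — pure noncompetitive inhibition.

noncompetitive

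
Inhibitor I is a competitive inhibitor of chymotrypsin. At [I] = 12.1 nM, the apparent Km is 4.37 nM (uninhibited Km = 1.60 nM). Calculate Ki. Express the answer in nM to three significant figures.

Competitive: Km,app = α·Km with α = 1 + [I]/Ki.
α = Km,app/Km = 4.37/1.60 = 2.731.
Since α = 1 + [I]/Ki, [I]/Ki = 2.731 − 1 = 1.731 and Ki = 12.1/1.731 = 6.99 nM.

6.99 nM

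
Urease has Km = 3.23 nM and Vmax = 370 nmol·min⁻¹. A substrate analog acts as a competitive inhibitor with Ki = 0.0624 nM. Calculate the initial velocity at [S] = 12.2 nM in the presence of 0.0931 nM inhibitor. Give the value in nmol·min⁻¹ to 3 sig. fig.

223 nmol·min⁻¹

With α = 1 + [I]/Ki = 1 + 0.0931/0.0624 = 2.492, the competitive rate law is v = Vmax[S] / (αKm + [S]).
v = 370×12.2 / (2.492×3.23 + 12.2) = 4514/20.25 = 223 nmol·min⁻¹.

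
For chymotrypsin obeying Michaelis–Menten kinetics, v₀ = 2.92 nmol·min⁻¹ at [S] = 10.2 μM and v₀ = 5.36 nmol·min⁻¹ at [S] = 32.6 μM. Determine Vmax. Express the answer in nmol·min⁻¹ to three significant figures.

8.65 nmol·min⁻¹

In reciprocal form, 1/v = (Km/Vmax)·(1/[S]) + 1/Vmax. The two points give (1/[S], 1/v) = (0.09804, 0.3425) and (0.03067, 0.1866).
Slope = (0.3425 − 0.1866)/(0.09804 − 0.03067) = 2.314; intercept = 0.3425 − 2.314×0.09804 = 0.1156.
Vmax = 1/intercept = 8.65 nmol·min⁻¹; Km = slope × Vmax = 2.314 × 8.65 = 20.0 μM.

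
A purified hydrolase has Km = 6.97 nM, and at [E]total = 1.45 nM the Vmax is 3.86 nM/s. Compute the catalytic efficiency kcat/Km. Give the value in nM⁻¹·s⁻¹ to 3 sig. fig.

kcat = Vmax/[E]total = 3.86/1.45 = 2.66 s⁻¹.
kcat/Km = 2.66/6.97 = 0.382 nM⁻¹·s⁻¹.

0.382 nM⁻¹·s⁻¹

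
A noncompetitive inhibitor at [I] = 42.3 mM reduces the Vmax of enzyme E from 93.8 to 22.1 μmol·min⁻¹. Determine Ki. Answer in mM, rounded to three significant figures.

Noncompetitive: Vmax,app = Vmax/α with α = 1 + [I]/Ki.
α = Vmax/Vmax,app = 93.8/22.1 = 4.244.
Since α = 1 + [I]/Ki, [I]/Ki = 4.244 − 1 = 3.244 and Ki = 42.3/3.244 = 13.0 mM.

13.0 mM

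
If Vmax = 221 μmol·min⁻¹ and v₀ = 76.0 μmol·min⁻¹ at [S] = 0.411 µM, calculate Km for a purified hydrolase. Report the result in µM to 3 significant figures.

0.784 µM

v/Vmax = 76.0/221 = 0.3439 = [S]/(Km+[S]).
So Km + [S] = [S]/0.3439 = 1.195 µM, giving Km = 1.195 − 0.411 = 0.784 µM.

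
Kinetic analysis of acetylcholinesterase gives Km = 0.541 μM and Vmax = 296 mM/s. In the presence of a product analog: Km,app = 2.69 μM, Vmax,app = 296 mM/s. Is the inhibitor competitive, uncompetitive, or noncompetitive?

Km increases (0.541 → 2.69 μM) while Vmax is unchanged — the hallmark of competitive inhibition.

competitive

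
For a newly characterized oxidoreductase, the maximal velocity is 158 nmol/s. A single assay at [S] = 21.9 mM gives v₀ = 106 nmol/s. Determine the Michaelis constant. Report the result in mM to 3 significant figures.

10.7 mM

v/Vmax = 106/158 = 0.6709 = [S]/(Km+[S]).
So Km + [S] = [S]/0.6709 = 32.64 mM, giving Km = 32.64 − 21.9 = 10.7 mM.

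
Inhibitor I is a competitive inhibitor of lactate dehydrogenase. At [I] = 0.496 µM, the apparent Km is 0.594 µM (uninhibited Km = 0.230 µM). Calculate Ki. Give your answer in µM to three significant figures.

0.313 µM

Competitive: Km,app = α·Km with α = 1 + [I]/Ki.
α = Km,app/Km = 0.594/0.230 = 2.583.
Since α = 1 + [I]/Ki, [I]/Ki = 2.583 − 1 = 1.583 and Ki = 0.496/1.583 = 0.313 µM.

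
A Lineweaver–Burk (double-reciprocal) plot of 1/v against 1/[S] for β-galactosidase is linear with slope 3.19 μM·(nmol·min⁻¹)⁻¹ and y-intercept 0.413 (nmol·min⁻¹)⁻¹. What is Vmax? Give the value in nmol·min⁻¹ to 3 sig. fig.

2.42 nmol·min⁻¹

The y-intercept of a Lineweaver–Burk plot equals 1/Vmax, so Vmax = 1/0.413 = 2.42 nmol·min⁻¹.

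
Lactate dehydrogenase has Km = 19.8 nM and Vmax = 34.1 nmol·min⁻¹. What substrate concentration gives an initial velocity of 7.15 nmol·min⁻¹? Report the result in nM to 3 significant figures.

5.25 nM

Rearranging v = Vmax[S]/(Km+[S]) gives [S] = Km·v/(Vmax − v).
[S] = 19.8 × 7.15 / (34.1 − 7.15) = 141.6/26.95 = 5.25 nM.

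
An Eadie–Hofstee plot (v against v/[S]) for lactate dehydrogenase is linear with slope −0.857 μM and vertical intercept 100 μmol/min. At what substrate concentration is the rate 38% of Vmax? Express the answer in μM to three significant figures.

The Eadie–Hofstee slope gives Km = 0.857 μM (slope = −Km).
v/Vmax = [S]/(Km+[S]) = 0.38 ⇒ [S] = Km·0.38/(1−0.38) = 0.857 × 0.6129 = 0.525 μM.

0.525 μM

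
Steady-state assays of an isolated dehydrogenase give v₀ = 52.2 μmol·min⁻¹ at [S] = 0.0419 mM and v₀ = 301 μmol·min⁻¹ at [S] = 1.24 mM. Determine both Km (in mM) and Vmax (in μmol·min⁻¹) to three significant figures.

In reciprocal form, 1/v = (Km/Vmax)·(1/[S]) + 1/Vmax. The two points give (1/[S], 1/v) = (23.87, 0.01916) and (0.8065, 0.003322).
Slope = (0.01916 − 0.003322)/(23.87 − 0.8065) = 0.0006867; intercept = 0.01916 − 0.0006867×23.87 = 0.002768.
Vmax = 1/intercept = 361 μmol·min⁻¹; Km = slope × Vmax = 0.0006867 × 361 = 0.248 mM.

Km = 0.248 mM; Vmax = 361 μmol·min⁻¹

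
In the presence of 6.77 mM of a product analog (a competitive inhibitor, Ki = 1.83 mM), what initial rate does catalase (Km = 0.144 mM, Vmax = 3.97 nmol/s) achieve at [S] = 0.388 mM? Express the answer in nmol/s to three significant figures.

α = 1 + [I]/Ki = 1 + 6.77/1.83 = 4.699.
For a competitive inhibitor, Vmax is unchanged and the apparent Km becomes α·Km: Km,app = 0.677 mM, Vmax,app = 3.97 nmol/s.
v = Vmax,app·[S]/(Km,app + [S]) = 3.97 × 0.388/(0.677 + 0.388) = 1.45 nmol/s.

1.45 nmol/s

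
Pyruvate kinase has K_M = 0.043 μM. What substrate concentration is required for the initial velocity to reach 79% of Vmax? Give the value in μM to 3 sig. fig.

v/Vmax = [S]/(Km+[S]) = 0.79, so [S] = Km·0.79/(1 − 0.79) = 0.043 × 3.762.
[S] = 0.162 μM.

0.162 μM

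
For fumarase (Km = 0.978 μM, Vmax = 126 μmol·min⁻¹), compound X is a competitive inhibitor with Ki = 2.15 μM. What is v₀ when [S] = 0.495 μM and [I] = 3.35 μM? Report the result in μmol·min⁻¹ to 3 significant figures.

20.8 μmol·min⁻¹

With α = 1 + [I]/Ki = 1 + 3.35/2.15 = 2.558, the competitive rate law is v = Vmax[S] / (αKm + [S]).
v = 126×0.495 / (2.558×0.978 + 0.495) = 62.37/2.997 = 20.8 μmol·min⁻¹.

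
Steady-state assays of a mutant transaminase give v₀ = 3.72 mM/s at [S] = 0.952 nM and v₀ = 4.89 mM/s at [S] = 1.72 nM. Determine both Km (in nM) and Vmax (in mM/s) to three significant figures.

Km = 1.10 nM; Vmax = 8.01 mM/s

In reciprocal form, 1/v = (Km/Vmax)·(1/[S]) + 1/Vmax. The two points give (1/[S], 1/v) = (1.050, 0.2688) and (0.5814, 0.2045).
Slope = (0.2688 − 0.2045)/(1.050 − 0.5814) = 0.1371; intercept = 0.2688 − 0.1371×1.050 = 0.1248.
Vmax = 1/intercept = 8.01 mM/s; Km = slope × Vmax = 0.1371 × 8.01 = 1.10 nM.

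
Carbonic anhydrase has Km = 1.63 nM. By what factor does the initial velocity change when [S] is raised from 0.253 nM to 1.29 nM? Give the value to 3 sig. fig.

The fractional saturations are [S]/(Km+[S]) = 0.253/1.883 = 0.1344 and 1.29/2.920 = 0.4418.
v₂/v₁ is just their ratio: 0.4418/0.1344 = 3.29.

3.29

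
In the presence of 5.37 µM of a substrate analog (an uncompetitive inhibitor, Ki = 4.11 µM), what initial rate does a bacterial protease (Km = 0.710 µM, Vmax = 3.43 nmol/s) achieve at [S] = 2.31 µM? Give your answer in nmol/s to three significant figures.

1.31 nmol/s

α = 1 + [I]/Ki = 1 + 5.37/4.11 = 2.307.
For an uncompetitive inhibitor, both parameters are divided by α, giving Vmax/α and Km/α: Km,app = 0.308 µM, Vmax,app = 1.49 nmol/s.
v = Vmax,app·[S]/(Km,app + [S]) = 1.49 × 2.31/(0.308 + 2.31) = 1.31 nmol/s.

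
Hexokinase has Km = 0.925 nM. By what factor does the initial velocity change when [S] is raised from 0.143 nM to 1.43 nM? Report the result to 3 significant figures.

4.54

The fractional saturations are [S]/(Km+[S]) = 0.143/1.068 = 0.1339 and 1.43/2.355 = 0.6072.
v₂/v₁ is just their ratio: 0.6072/0.1339 = 4.54.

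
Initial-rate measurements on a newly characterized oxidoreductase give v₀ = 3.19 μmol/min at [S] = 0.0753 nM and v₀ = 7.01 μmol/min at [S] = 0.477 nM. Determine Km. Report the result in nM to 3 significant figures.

0.138 nM

From v = Vmax[S]/(Km+[S]), each point gives Vmax = v(Km+[S])/[S].
Equating: 3.19(Km+0.0753)/0.0753 = 7.01(Km+0.477)/0.477.
42.36·Km + 3.19 = 14.70·Km + 7.01, so (42.36 − 14.70)·Km = 7.01 − 3.19.
Km = 3.820/27.67 = 0.138 nM; then Vmax = 3.19(0.138+0.0753)/0.0753 = 9.04 μmol/min.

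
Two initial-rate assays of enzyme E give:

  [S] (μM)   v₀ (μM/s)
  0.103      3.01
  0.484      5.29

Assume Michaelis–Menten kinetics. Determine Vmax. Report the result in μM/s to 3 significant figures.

6.65 μM/s

In reciprocal form, 1/v = (Km/Vmax)·(1/[S]) + 1/Vmax. The two points give (1/[S], 1/v) = (9.709, 0.3322) and (2.066, 0.1890).
Slope = (0.3322 − 0.1890)/(9.709 − 2.066) = 0.01874; intercept = 0.3322 − 0.01874×9.709 = 0.1503.
Vmax = 1/intercept = 6.65 μM/s; Km = slope × Vmax = 0.01874 × 6.65 = 0.125 μM.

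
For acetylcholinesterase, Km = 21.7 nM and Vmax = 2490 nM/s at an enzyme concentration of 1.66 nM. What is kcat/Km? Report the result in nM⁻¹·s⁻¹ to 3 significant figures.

kcat = Vmax/[E]total = 2490/1.66 = 1500 s⁻¹.
kcat/Km = 1500/21.7 = 69.1 nM⁻¹·s⁻¹.

69.1 nM⁻¹·s⁻¹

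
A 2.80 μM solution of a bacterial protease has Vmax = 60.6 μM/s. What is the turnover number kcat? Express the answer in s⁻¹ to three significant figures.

21.6 s⁻¹

kcat = Vmax/[E]total = 60.6 μM/s / 2.80 μM = 21.6 s⁻¹.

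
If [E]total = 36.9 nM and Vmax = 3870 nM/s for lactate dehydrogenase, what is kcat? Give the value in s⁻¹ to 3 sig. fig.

105 s⁻¹

kcat = Vmax/[E]total = 3870 nM/s / 36.9 nM = 105 s⁻¹.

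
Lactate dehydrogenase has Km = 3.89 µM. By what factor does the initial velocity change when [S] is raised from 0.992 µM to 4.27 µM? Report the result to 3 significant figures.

Since Vmax cancels, v₂/v₁ = [S]₂(Km+[S]₁) / [S]₁(Km+[S]₂).
= 4.27×(3.89+0.992) / (0.992×(3.89+4.27)) = 20.85/8.095 = 2.58.

2.58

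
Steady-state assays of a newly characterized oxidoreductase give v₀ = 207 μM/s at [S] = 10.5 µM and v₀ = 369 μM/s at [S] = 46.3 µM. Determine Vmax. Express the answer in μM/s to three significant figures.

479 μM/s

From v = Vmax[S]/(Km+[S]), each point gives Vmax = v(Km+[S])/[S].
Equating: 207(Km+10.5)/10.5 = 369(Km+46.3)/46.3.
19.71·Km + 207 = 7.970·Km + 369, so (19.71 − 7.970)·Km = 369 − 207.
Km = 162.0/11.74 = 13.8 µM; then Vmax = 207(13.8+10.5)/10.5 = 479 μM/s.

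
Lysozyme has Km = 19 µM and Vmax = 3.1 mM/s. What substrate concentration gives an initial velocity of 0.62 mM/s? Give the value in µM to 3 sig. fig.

The required fractional saturation is v/Vmax = 0.62/3.1 = 0.2000.
Then [S]/(Km+[S]) = 0.2000 ⇒ [S] = 19 × 0.2000/(1 − 0.2000) = 4.75 µM.

4.75 µM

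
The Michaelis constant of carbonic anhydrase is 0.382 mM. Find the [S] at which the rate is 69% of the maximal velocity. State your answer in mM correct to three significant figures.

v/Vmax = [S]/(Km+[S]) = 0.69, so [S] = Km·0.69/(1 − 0.69) = 0.382 × 2.226.
[S] = 0.850 mM.

0.850 mM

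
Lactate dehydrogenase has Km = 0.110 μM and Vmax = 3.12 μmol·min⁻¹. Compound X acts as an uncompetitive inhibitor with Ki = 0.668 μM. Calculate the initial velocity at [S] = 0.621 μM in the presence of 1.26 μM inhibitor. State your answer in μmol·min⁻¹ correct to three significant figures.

1.02 μmol·min⁻¹

With α = 1 + [I]/Ki = 1 + 1.26/0.668 = 2.886, the uncompetitive rate law is v = (Vmax/α)·[S] / (Km/α + [S]).
v = (3.12/2.886)×0.621 / (0.110/2.886 + 0.621) = 0.6713/0.6591 = 1.02 μmol·min⁻¹.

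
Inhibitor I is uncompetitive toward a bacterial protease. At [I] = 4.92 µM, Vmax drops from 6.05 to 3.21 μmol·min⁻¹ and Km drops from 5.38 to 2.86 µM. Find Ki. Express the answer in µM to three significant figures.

Uncompetitive: Vmax,app = Vmax/α (and Km,app = Km/α) with α = 1 + [I]/Ki.
α = Vmax/Vmax,app = 6.05/3.21 = 1.885.
Ki = [I]/(α − 1) = 4.92/0.8847 = 5.56 µM.

5.56 µM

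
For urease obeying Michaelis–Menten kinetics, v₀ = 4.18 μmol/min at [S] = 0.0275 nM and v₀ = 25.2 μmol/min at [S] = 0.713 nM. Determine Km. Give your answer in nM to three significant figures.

0.180 nM

In reciprocal form, 1/v = (Km/Vmax)·(1/[S]) + 1/Vmax. The two points give (1/[S], 1/v) = (36.36, 0.2392) and (1.403, 0.03968).
Slope = (0.2392 − 0.03968)/(36.36 − 1.403) = 0.005708; intercept = 0.2392 − 0.005708×36.36 = 0.03168.
Vmax = 1/intercept = 31.6 μmol/min; Km = slope × Vmax = 0.005708 × 31.6 = 0.180 nM.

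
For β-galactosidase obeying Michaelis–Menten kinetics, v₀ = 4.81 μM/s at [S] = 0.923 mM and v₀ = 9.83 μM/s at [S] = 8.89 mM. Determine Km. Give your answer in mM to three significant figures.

1.22 mM

From v = Vmax[S]/(Km+[S]), each point gives Vmax = v(Km+[S])/[S].
Equating: 4.81(Km+0.923)/0.923 = 9.83(Km+8.89)/8.89.
5.211·Km + 4.81 = 1.106·Km + 9.83, so (5.211 − 1.106)·Km = 9.83 − 4.81.
Km = 5.020/4.106 = 1.22 mM; then Vmax = 4.81(1.22+0.923)/0.923 = 11.2 μM/s.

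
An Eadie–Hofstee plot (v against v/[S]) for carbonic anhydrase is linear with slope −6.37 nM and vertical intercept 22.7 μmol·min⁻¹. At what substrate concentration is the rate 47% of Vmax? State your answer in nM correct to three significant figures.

The Eadie–Hofstee slope gives Km = 6.37 nM (slope = −Km).
v/Vmax = [S]/(Km+[S]) = 0.47 ⇒ [S] = Km·0.47/(1−0.47) = 6.37 × 0.8868 = 5.65 nM.

5.65 nM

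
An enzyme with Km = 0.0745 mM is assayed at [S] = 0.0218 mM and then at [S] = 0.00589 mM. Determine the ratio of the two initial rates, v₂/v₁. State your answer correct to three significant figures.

0.324

The fractional saturations are [S]/(Km+[S]) = 0.0218/0.09630 = 0.2264 and 0.00589/0.08039 = 0.07327.
v₂/v₁ is just their ratio: 0.07327/0.2264 = 0.324.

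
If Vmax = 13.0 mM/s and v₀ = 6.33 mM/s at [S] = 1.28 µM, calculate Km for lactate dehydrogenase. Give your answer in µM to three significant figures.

From v = Vmax[S]/(Km+[S]), Km = [S](Vmax − v)/v.
Km = 1.28 × (13.0 − 6.33) / 6.33 = 8.538/6.33 = 1.35 µM.

1.35 µM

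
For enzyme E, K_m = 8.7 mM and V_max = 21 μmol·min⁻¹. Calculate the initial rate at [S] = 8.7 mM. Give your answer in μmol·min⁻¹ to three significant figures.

[S]/(Km+[S]) = 8.7/17.40 = 0.5000, the fractional saturation.
v = 0.5000 × Vmax = 0.5000 × 21 = 10.5 μmol·min⁻¹.

10.5 μmol·min⁻¹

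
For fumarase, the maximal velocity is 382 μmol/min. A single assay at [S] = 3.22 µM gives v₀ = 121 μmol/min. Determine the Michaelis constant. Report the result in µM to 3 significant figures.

v/Vmax = 121/382 = 0.3168 = [S]/(Km+[S]).
So Km + [S] = [S]/0.3168 = 10.17 µM, giving Km = 10.17 − 3.22 = 6.95 µM.

6.95 µM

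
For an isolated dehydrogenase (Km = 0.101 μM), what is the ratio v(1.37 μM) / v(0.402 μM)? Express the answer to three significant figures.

1.17

The fractional saturations are [S]/(Km+[S]) = 0.402/0.5030 = 0.7992 and 1.37/1.471 = 0.9313.
v₂/v₁ is just their ratio: 0.9313/0.7992 = 1.17.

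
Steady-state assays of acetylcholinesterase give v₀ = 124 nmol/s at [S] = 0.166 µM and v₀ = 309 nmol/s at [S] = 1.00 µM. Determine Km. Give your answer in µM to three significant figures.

0.422 µM

From v = Vmax[S]/(Km+[S]), each point gives Vmax = v(Km+[S])/[S].
Equating: 124(Km+0.166)/0.166 = 309(Km+1.00)/1.00.
747.0·Km + 124 = 309.0·Km + 309, so (747.0 − 309.0)·Km = 309 − 124.
Km = 185.0/438.0 = 0.422 µM; then Vmax = 124(0.422+0.166)/0.166 = 440 nmol/s.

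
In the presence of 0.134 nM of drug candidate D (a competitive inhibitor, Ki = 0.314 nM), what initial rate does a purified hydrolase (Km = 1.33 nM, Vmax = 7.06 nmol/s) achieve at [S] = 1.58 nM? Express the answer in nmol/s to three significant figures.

With α = 1 + [I]/Ki = 1 + 0.134/0.314 = 1.427, the competitive rate law is v = Vmax[S] / (αKm + [S]).
v = 7.06×1.58 / (1.427×1.33 + 1.58) = 11.15/3.478 = 3.21 nmol/s.

3.21 nmol/s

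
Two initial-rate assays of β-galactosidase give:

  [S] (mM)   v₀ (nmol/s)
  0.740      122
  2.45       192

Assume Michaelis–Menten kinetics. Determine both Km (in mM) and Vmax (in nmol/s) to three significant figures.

Km = 0.809 mM; Vmax = 255 nmol/s

From v = Vmax[S]/(Km+[S]), each point gives Vmax = v(Km+[S])/[S].
Equating: 122(Km+0.740)/0.740 = 192(Km+2.45)/2.45.
164.9·Km + 122 = 78.37·Km + 192, so (164.9 − 78.37)·Km = 192 − 122.
Km = 70.00/86.50 = 0.809 mM; then Vmax = 122(0.809+0.740)/0.740 = 255 nmol/s.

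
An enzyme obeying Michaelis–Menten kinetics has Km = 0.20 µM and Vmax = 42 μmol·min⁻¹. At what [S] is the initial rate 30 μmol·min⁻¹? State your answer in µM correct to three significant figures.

0.500 µM

Rearranging v = Vmax[S]/(Km+[S]) gives [S] = Km·v/(Vmax − v).
[S] = 0.20 × 30 / (42 − 30) = 6.000/12.00 = 0.500 µM.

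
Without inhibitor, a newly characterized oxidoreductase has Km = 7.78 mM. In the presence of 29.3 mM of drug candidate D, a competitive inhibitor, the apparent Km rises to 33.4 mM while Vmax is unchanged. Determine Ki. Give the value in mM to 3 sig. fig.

8.90 mM

Competitive: Km,app = α·Km with α = 1 + [I]/Ki.
α = Km,app/Km = 33.4/7.78 = 4.293.
Since α = 1 + [I]/Ki, [I]/Ki = 4.293 − 1 = 3.293 and Ki = 29.3/3.293 = 8.90 mM.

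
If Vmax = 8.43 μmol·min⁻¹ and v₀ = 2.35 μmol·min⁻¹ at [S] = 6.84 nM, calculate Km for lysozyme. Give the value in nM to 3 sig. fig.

17.7 nM

v/Vmax = 2.35/8.43 = 0.2788 = [S]/(Km+[S]).
So Km + [S] = [S]/0.2788 = 24.54 nM, giving Km = 24.54 − 6.84 = 17.7 nM.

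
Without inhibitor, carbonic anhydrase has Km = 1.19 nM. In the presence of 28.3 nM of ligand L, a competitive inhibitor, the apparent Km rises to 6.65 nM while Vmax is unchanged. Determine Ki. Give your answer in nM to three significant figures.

6.17 nM

Competitive: Km,app = α·Km with α = 1 + [I]/Ki.
α = Km,app/Km = 6.65/1.19 = 5.588.
Since α = 1 + [I]/Ki, [I]/Ki = 5.588 − 1 = 4.588 and Ki = 28.3/4.588 = 6.17 nM.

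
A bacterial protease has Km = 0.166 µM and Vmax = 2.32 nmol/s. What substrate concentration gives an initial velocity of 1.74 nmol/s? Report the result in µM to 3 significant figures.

The required fractional saturation is v/Vmax = 1.74/2.32 = 0.7500.
Then [S]/(Km+[S]) = 0.7500 ⇒ [S] = 0.166 × 0.7500/(1 − 0.7500) = 0.498 µM.

0.498 µM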